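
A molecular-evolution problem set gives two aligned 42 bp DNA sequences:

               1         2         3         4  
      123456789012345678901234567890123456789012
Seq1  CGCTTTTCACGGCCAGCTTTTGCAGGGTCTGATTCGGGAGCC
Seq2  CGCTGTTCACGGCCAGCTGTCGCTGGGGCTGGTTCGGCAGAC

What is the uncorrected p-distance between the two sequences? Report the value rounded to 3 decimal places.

Differing sites — 5:T/G; 19:T/G; 21:T/C; 24:A/T; 28:T/G; 32:A/G; 38:G/C; 41:C/A.
There are 8 differences over 42 sites, so p = 8/42 = 0.190.

0.190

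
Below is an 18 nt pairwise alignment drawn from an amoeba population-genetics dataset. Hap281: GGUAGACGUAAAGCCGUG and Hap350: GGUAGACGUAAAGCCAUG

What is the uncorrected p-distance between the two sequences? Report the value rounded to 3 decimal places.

A single mismatch occurs at site 16 (G/A).
There are 1 differences over 18 sites, so p = 1/18 = 0.056.

0.056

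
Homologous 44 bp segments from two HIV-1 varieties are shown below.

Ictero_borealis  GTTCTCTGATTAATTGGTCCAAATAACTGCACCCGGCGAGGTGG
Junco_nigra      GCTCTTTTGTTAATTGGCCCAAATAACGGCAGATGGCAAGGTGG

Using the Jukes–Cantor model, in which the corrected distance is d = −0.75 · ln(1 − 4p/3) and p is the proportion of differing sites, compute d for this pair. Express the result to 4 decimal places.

Differing sites — 2:T/C; 6:C/T; 8:G/T; 9:A/G; 18:T/C; 28:T/G; 32:C/G; 33:C/A; 34:C/T; 38:G/A.
p = 10/44 = 0.227273.
d = −0.75 · ln(1 − (4/3)·0.227273) = −0.75 · ln(0.696969) = −0.75 · (-0.361014) = 0.2708.

0.2708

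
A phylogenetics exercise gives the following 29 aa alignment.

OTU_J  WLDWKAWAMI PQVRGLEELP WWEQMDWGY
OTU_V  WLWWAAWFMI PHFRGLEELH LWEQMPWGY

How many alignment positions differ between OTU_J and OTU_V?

8

Mismatches occur at site 3 (D↔W), site 5 (K↔A), site 8 (A↔F), site 12 (Q↔H), site 13 (V↔F), site 20 (P↔H), site 21 (W↔L), site 26 (D↔P).
That gives 8 mismatches out of 29 aligned sites, so the Hamming distance is 8.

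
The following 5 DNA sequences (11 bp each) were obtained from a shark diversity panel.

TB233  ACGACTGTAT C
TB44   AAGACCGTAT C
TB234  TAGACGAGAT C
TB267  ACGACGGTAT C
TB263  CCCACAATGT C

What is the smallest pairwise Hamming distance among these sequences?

1

Pairwise Hamming distances:
  TB233 vs TB44: 2
  TB233 vs TB234: 5
  TB233 vs TB267: 1
  TB233 vs TB263: 5
  TB44 vs TB234: 4
  TB44 vs TB267: 2
  TB44 vs TB263: 6
  TB234 vs TB267: 4
  TB234 vs TB263: 6
  TB267 vs TB263: 5
The smallest is 1, between TB233 and TB267.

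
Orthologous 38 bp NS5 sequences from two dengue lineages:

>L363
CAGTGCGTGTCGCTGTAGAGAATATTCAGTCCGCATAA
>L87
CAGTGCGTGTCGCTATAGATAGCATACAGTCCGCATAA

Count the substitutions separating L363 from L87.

Mismatches occur at site 15 (G↔A), site 20 (G↔T), site 22 (A↔G), site 23 (T↔C), site 26 (T↔A).
That gives 5 mismatches out of 38 aligned sites, so the Hamming distance is 5.

5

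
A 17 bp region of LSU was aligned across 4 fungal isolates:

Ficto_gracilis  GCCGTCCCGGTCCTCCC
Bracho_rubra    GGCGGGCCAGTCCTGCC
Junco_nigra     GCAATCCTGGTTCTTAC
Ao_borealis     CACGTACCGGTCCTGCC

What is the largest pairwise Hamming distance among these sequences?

Pairwise Hamming distances:
  Ficto_gracilis vs Bracho_rubra: 5
  Ficto_gracilis vs Junco_nigra: 6
  Ficto_gracilis vs Ao_borealis: 4
  Bracho_rubra vs Junco_nigra: 10
  Bracho_rubra vs Ao_borealis: 5
  Junco_nigra vs Ao_borealis: 9
The largest is 10, between Bracho_rubra and Junco_nigra.

10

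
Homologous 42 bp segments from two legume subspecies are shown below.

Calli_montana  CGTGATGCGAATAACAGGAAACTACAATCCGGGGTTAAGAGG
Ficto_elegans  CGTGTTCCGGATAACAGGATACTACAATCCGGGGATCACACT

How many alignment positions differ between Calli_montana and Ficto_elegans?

Mismatches occur at site 5 (A↔T), site 7 (G↔C), site 10 (A↔G), site 20 (A↔T), site 35 (T↔A), site 37 (A↔C), site 39 (G↔C), site 41 (G↔C), site 42 (G↔T).
That gives 9 mismatches out of 42 aligned sites, so the Hamming distance is 9.

9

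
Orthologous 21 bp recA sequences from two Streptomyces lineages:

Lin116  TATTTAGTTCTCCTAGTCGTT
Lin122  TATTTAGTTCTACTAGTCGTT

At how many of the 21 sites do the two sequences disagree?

1

A single mismatch occurs at site 12 (C/A).
That gives 1 mismatch out of 21 aligned sites, so the Hamming distance is 1.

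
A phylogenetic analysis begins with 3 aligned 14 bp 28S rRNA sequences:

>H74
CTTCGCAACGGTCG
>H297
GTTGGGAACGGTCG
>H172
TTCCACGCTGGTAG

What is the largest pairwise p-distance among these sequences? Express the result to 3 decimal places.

Pairwise Hamming distances:
  H74 vs H297: 3
  H74 vs H172: 7
  H297 vs H172: 9
The largest is 9 mismatches, between H297 and H172; p = 9/14 = 0.643.

0.643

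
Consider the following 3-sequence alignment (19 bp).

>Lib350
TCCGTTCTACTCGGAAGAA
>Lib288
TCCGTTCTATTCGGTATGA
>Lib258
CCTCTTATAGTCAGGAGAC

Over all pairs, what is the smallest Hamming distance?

4

Pairwise Hamming distances:
  Lib350 vs Lib288: 4
  Lib350 vs Lib258: 8
  Lib288 vs Lib258: 10
The smallest is 4, between Lib350 and Lib288.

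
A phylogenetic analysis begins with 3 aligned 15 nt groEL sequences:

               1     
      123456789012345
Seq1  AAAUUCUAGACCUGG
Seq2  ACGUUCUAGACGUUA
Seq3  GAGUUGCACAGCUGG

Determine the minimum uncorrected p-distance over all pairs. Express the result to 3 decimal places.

Pairwise Hamming distances:
  Seq1 vs Seq2: 5
  Seq1 vs Seq3: 6
  Seq2 vs Seq3: 9
The smallest is 5 mismatches, between Seq1 and Seq2; p = 5/15 = 0.333.

0.333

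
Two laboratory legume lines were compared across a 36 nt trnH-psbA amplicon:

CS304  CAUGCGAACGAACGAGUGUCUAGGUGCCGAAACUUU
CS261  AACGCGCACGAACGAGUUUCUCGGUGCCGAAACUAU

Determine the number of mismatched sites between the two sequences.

6

Differing sites — 1:C/A; 3:U/C; 7:A/C; 18:G/U; 22:A/C; 35:U/A.
That gives 6 mismatches out of 36 aligned sites, so the Hamming distance is 6.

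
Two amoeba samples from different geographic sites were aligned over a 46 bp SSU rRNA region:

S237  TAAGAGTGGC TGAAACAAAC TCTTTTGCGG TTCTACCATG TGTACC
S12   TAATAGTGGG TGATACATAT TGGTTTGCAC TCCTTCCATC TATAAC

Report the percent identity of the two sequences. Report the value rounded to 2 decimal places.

Differing sites — 4:G/T; 10:C/G; 14:A/T; 18:A/T; 20:C/T; 22:C/G; 23:T/G; 29:G/A; 30:G/C; 32:T/C; 35:A/T; 40:G/C; 42:G/A; 45:C/A.
32 of the 46 sites match, so the percent identity is 32/46 × 100 = 69.57%.

69.57%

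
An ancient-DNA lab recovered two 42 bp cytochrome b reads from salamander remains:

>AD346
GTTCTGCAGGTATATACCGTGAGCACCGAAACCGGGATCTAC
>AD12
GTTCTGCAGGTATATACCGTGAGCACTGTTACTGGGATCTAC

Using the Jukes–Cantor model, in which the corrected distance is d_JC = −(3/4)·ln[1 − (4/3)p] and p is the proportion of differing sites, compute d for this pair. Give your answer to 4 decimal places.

0.1019

Mismatches occur at site 27 (C/T), site 29 (A/T), site 30 (A/T), site 33 (C/T).
p = 4/42 = 0.095238.
d = −0.75 · ln(1 − (4/3)·0.095238) = −0.75 · ln(0.873016) = −0.75 · (-0.135801) = 0.1019.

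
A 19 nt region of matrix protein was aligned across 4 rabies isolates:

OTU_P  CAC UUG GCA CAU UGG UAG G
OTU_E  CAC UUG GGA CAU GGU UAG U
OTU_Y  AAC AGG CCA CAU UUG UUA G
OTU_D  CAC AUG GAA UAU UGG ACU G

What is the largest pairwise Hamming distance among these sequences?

11

Pairwise Hamming distances:
  OTU_P vs OTU_E: 4
  OTU_P vs OTU_Y: 7
  OTU_P vs OTU_D: 6
  OTU_E vs OTU_Y: 11
  OTU_E vs OTU_D: 9
  OTU_Y vs OTU_D: 9
The largest is 11, between OTU_E and OTU_Y.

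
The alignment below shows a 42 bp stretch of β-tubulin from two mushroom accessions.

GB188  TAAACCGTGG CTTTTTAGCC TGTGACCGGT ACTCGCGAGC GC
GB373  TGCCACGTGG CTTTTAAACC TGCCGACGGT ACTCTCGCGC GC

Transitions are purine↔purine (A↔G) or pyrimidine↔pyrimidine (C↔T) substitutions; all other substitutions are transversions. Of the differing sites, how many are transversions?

8

Differing sites — 2:A/G (Ti); 3:A/C (Tv); 4:A/C (Tv); 5:C/A (Tv); 16:T/A (Tv); 18:G/A (Ti); 23:T/C (Ti); 24:G/C (Tv); 25:A/G (Ti); 26:C/A (Tv); 35:G/T (Tv); 38:A/C (Tv).
Of the 12 differences, 4 transitions and 8 transversions, so the answer is 8.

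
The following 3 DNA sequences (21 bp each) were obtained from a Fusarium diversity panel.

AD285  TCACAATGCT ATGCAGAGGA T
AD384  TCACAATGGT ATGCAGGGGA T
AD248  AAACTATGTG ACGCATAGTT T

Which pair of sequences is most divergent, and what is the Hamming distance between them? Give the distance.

Pairwise Hamming distances:
  AD285 vs AD384: 2
  AD285 vs AD248: 9
  AD384 vs AD248: 10
The largest is 10, between AD384 and AD248.

10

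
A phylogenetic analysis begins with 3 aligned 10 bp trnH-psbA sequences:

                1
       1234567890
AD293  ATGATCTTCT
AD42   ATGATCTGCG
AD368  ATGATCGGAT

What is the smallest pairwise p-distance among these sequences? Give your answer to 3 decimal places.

0.200

Pairwise Hamming distances:
  AD293 vs AD42: 2
  AD293 vs AD368: 3
  AD42 vs AD368: 3
The smallest is 2 mismatches, between AD293 and AD42; p = 2/10 = 0.200.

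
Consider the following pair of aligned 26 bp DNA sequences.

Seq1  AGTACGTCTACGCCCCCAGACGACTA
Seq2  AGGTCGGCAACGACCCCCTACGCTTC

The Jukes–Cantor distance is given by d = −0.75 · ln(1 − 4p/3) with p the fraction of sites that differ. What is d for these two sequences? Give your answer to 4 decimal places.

The sequences differ at positions 3 (T/G), 4 (A/T), 7 (T/G), 9 (T/A), 13 (C/A), 18 (A/C), 19 (G/T), 23 (A/C), 24 (C/T), 26 (A/C).
p = 10/26 = 0.384615.
d = −0.75 · ln(1 − (4/3)·0.384615) = −0.75 · ln(0.487180) = −0.75 · (-0.719122) = 0.5393.

0.5393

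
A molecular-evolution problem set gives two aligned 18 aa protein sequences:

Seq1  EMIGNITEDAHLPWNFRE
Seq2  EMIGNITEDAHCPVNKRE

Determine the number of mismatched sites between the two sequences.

3

The sequences differ at positions 12 (L/C), 14 (W/V), 16 (F/K).
That gives 3 mismatches out of 18 aligned sites, so the Hamming distance is 3.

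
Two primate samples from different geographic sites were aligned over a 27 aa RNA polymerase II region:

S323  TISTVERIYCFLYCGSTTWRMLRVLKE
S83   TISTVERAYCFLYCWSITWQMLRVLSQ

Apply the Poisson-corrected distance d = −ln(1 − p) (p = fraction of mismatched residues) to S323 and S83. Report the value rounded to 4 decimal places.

0.2513

Mismatches occur at site 8 (I↔A), site 15 (G↔W), site 17 (T↔I), site 20 (R↔Q), site 26 (K↔S), site 27 (E↔Q).
p = 6/27 = 0.222222.
d = −ln(1 − 0.222222) = −ln(0.777778) = 0.2513.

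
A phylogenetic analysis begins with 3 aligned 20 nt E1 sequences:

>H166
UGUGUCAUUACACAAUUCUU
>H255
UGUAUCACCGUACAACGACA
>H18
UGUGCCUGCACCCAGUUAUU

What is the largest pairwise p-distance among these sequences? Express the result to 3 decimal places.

Pairwise Hamming distances:
  H166 vs H255: 10
  H166 vs H18: 7
  H255 vs H18: 12
The largest is 12 mismatches, between H255 and H18; p = 12/20 = 0.600.

0.600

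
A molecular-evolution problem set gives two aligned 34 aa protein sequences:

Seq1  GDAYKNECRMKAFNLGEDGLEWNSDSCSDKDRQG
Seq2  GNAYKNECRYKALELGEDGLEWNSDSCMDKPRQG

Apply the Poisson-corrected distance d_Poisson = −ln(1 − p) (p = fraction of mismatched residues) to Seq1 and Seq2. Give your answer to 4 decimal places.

0.1942

Differing sites — 2:D/N; 10:M/Y; 13:F/L; 14:N/E; 28:S/M; 31:D/P.
p = 6/34 = 0.176471.
d = −ln(1 − 0.176471) = −ln(0.823529) = 0.1942.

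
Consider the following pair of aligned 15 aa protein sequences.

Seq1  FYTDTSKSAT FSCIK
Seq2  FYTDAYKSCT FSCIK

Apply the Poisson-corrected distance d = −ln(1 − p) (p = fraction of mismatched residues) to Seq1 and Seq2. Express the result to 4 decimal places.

Differing sites — 5:T/A; 6:S/Y; 9:A/C.
p = 3/15 = 0.200000.
d = −ln(1 − 0.200000) = −ln(0.800000) = 0.2231.

0.2231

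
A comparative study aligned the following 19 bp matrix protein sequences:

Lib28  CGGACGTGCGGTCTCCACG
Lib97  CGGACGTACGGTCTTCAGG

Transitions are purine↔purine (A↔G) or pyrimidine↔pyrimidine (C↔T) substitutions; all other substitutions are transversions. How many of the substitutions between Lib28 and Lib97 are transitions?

Differing sites — 8:G/A (Ti); 15:C/T (Ti); 18:C/G (Tv).
Of the 3 differences, 2 transitions and 1 transversion, so the answer is 2.

2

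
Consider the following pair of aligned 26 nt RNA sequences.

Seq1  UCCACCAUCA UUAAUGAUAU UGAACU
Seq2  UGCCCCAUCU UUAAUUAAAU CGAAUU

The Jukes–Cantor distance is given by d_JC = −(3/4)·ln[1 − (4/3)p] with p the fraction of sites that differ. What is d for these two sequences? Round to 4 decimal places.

0.3335

The sequences differ at positions 2 (C/G), 4 (A/C), 10 (A/U), 16 (G/U), 18 (U/A), 21 (U/C), 25 (C/U).
p = 7/26 = 0.269231.
d = −0.75 · ln(1 − (4/3)·0.269231) = −0.75 · ln(0.641025) = −0.75 · (-0.444687) = 0.3335.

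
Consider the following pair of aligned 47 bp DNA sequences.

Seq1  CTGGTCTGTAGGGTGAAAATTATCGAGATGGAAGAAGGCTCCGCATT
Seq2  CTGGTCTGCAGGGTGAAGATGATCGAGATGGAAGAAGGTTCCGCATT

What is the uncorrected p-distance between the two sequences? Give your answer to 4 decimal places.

Differing sites — 9:T/C; 18:A/G; 21:T/G; 39:C/T.
There are 4 differences over 47 sites, so p = 4/47 = 0.0851.

0.0851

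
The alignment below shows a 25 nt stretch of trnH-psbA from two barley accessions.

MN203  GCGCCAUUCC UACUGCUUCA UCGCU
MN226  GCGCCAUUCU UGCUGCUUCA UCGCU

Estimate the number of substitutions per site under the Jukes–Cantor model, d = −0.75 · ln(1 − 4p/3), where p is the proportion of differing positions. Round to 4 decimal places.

Mismatches occur at site 10 (C↔U), site 12 (A↔G).
p = 2/25 = 0.080000.
d = −0.75 · ln(1 − (4/3)·0.080000) = −0.75 · ln(0.893333) = −0.75 · (-0.112796) = 0.0846.

0.0846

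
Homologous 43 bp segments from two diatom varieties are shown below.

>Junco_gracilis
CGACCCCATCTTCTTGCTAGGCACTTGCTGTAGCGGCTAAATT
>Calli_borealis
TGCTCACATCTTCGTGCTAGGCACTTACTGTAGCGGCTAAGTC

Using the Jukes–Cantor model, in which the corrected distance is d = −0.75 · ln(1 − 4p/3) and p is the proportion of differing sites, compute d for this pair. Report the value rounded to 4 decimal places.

0.2138

The sequences differ at positions 1 (C/T), 3 (A/C), 4 (C/T), 6 (C/A), 14 (T/G), 27 (G/A), 41 (A/G), 43 (T/C).
p = 8/43 = 0.186047.
d = −0.75 · ln(1 − (4/3)·0.186047) = −0.75 · ln(0.751937) = −0.75 · (-0.285103) = 0.2138.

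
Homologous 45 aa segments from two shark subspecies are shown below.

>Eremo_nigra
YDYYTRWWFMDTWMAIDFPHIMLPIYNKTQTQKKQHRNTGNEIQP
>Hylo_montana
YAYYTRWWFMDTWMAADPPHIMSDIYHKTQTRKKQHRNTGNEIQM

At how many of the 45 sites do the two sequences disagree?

Mismatches occur at site 2 (D↔A), site 16 (I↔A), site 18 (F↔P), site 23 (L↔S), site 24 (P↔D), site 27 (N↔H), site 32 (Q↔R), site 45 (P↔M).
That gives 8 mismatches out of 45 aligned sites, so the Hamming distance is 8.

8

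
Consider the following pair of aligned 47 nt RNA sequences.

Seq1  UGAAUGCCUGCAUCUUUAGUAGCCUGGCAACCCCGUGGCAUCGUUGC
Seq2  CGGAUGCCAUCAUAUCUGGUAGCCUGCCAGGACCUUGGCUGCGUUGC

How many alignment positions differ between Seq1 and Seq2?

Differing sites — 1:U/C; 3:A/G; 9:U/A; 10:G/U; 14:C/A; 16:U/C; 18:A/G; 27:G/C; 30:A/G; 31:C/G; 32:C/A; 35:G/U; 40:A/U; 41:U/G.
That gives 14 mismatches out of 47 aligned sites, so the Hamming distance is 14.

14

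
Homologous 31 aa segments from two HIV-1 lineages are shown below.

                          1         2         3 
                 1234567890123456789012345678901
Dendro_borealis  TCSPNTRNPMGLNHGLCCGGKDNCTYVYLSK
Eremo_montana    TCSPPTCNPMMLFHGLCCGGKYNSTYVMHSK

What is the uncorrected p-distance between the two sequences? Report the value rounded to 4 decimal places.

0.2581

The sequences differ at positions 5 (N/P), 7 (R/C), 11 (G/M), 13 (N/F), 22 (D/Y), 24 (C/S), 28 (Y/M), 29 (L/H).
There are 8 differences over 31 sites, so p = 8/31 = 0.2581.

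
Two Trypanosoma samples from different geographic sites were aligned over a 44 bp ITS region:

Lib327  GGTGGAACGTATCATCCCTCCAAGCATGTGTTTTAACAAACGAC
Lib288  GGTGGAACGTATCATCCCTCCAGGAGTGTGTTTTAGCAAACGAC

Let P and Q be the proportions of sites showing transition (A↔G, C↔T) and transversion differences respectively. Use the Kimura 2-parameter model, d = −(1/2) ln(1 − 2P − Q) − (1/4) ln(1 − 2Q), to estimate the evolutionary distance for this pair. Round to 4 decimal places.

0.0983

The sequences differ at positions 23 (A/G, transition), 25 (C/A, transversion), 26 (A/G, transition), 36 (A/G, transition).
Of the 4 differences, 3 transitions and 1 transversion over 44 sites: P = 3/44 = 0.068182, Q = 1/44 = 0.022727.
d = −0.5·ln(0.840909) − 0.25·ln(0.954546) = −0.5·(-0.173272) − 0.25·(-0.046519) = 0.0983.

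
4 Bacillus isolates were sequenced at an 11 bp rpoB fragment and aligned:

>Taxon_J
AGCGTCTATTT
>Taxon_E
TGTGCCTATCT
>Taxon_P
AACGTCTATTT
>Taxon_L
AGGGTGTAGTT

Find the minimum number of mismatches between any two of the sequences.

Pairwise Hamming distances:
  Taxon_J vs Taxon_E: 4
  Taxon_J vs Taxon_P: 1
  Taxon_J vs Taxon_L: 3
  Taxon_E vs Taxon_P: 5
  Taxon_E vs Taxon_L: 6
  Taxon_P vs Taxon_L: 4
The smallest is 1, between Taxon_J and Taxon_P.

1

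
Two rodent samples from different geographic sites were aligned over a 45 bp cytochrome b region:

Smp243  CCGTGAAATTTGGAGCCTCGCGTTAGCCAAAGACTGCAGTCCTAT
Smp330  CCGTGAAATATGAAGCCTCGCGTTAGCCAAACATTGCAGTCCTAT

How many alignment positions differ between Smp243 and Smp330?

The sequences differ at positions 10 (T/A), 13 (G/A), 32 (G/C), 34 (C/T).
That gives 4 mismatches out of 45 aligned sites, so the Hamming distance is 4.

4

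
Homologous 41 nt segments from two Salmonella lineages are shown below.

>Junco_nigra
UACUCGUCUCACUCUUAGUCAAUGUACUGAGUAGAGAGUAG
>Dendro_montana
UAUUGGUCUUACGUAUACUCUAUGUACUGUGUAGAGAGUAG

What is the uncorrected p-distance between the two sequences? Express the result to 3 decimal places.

0.220

Differing sites — 3:C/U; 5:C/G; 10:C/U; 13:U/G; 14:C/U; 15:U/A; 18:G/C; 21:A/U; 30:A/U.
There are 9 differences over 41 sites, so p = 9/41 = 0.220.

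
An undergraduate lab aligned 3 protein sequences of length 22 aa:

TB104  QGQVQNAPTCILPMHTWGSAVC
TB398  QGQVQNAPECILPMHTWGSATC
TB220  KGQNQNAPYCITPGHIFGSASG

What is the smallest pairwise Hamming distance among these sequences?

Pairwise Hamming distances:
  TB104 vs TB398: 2
  TB104 vs TB220: 9
  TB398 vs TB220: 9
The smallest is 2, between TB104 and TB398.

2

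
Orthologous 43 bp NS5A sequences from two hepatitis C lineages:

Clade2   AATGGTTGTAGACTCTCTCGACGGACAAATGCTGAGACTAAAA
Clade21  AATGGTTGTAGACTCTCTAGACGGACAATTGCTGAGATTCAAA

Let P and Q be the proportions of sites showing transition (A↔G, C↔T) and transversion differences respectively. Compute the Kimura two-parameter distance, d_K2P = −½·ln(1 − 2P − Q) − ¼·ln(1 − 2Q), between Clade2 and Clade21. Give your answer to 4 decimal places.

Mismatches occur at site 19 (C→A, transversion), site 29 (A→T, transversion), site 38 (C→T, transition), site 40 (A→C, transversion).
Of the 4 differences, 1 transition and 3 transversions over 43 sites: P = 1/43 = 0.023256, Q = 3/43 = 0.069767.
d = −0.5·ln(0.883721) − 0.25·ln(0.860466) = −0.5·(-0.123614) − 0.25·(-0.150281) = 0.0994.

0.0994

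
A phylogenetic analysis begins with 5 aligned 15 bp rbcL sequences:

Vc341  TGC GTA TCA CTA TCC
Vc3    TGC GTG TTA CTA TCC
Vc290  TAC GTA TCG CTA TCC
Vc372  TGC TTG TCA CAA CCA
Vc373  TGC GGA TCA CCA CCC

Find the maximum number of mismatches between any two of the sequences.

7

Pairwise Hamming distances:
  Vc341 vs Vc3: 2
  Vc341 vs Vc290: 2
  Vc341 vs Vc372: 5
  Vc341 vs Vc373: 3
  Vc3 vs Vc290: 4
  Vc3 vs Vc372: 5
  Vc3 vs Vc373: 5
  Vc290 vs Vc372: 7
  Vc290 vs Vc373: 5
  Vc372 vs Vc373: 5
The largest is 7, between Vc290 and Vc372.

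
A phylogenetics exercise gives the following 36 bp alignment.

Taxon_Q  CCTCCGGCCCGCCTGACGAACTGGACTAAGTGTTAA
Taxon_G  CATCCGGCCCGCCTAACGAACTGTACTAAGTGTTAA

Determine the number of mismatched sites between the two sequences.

3

Differing sites — 2:C/A; 15:G/A; 24:G/T.
That gives 3 mismatches out of 36 aligned sites, so the Hamming distance is 3.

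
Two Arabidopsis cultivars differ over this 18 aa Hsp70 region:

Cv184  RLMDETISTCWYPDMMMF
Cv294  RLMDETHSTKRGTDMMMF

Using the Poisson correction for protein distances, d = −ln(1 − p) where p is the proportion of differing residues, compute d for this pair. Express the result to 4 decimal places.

0.3254

Differing sites — 7:I/H; 10:C/K; 11:W/R; 12:Y/G; 13:P/T.
p = 5/18 = 0.277778.
d = −ln(1 − 0.277778) = −ln(0.722222) = 0.3254.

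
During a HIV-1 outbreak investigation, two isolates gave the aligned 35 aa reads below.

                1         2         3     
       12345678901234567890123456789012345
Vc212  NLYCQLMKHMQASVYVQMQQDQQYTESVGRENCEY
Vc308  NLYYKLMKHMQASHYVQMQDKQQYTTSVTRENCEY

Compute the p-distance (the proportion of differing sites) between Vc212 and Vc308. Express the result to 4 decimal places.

0.2000

Differing sites — 4:C/Y; 5:Q/K; 14:V/H; 20:Q/D; 21:D/K; 26:E/T; 29:G/T.
There are 7 differences over 35 sites, so p = 7/35 = 0.2000.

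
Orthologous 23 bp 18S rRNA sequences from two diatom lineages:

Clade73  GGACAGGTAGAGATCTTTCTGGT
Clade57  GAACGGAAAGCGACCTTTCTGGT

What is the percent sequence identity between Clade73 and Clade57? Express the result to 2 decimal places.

Differing sites — 2:G/A; 5:A/G; 7:G/A; 8:T/A; 11:A/C; 14:T/C.
17 of the 23 sites match, so the percent identity is 17/23 × 100 = 73.91%.

73.91%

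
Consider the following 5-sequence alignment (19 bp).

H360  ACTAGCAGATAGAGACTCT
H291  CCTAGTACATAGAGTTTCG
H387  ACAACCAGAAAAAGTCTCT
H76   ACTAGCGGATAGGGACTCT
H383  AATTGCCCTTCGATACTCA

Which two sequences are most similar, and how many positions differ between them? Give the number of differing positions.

2

Pairwise Hamming distances:
  H360 vs H291: 6
  H360 vs H387: 5
  H360 vs H76: 2
  H360 vs H383: 8
  H291 vs H387: 9
  H291 vs H76: 8
  H291 vs H383: 11
  H387 vs H76: 7
  H387 vs H383: 13
  H76 vs H383: 9
The smallest is 2, between H360 and H76.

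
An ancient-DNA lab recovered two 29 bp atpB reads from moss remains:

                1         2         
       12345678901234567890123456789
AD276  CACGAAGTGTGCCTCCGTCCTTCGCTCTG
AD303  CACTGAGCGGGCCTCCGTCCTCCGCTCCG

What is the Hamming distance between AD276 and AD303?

Mismatches occur at site 4 (G→T), site 5 (A→G), site 8 (T→C), site 10 (T→G), site 22 (T→C), site 28 (T→C).
That gives 6 mismatches out of 29 aligned sites, so the Hamming distance is 6.

6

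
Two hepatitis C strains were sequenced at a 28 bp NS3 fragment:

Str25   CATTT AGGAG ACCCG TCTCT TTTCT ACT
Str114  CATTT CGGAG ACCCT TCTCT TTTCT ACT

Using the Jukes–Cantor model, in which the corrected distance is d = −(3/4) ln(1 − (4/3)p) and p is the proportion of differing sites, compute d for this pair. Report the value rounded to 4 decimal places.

0.0751

Differing sites — 6:A/C; 15:G/T.
p = 2/28 = 0.071429.
d = −0.75 · ln(1 − (4/3)·0.071429) = −0.75 · ln(0.904761) = −0.75 · (-0.100084) = 0.0751.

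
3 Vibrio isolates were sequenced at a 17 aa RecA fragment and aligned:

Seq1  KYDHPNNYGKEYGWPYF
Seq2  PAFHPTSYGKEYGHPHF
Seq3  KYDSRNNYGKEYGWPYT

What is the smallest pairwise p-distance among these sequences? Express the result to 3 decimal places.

0.176

Pairwise Hamming distances:
  Seq1 vs Seq2: 7
  Seq1 vs Seq3: 3
  Seq2 vs Seq3: 10
The smallest is 3 mismatches, between Seq1 and Seq3; p = 3/17 = 0.176.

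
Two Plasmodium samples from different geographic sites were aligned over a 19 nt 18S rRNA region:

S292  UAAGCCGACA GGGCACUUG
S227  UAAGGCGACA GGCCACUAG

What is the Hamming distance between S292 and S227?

Differing sites — 5:C/G; 13:G/C; 18:U/A.
That gives 3 mismatches out of 19 aligned sites, so the Hamming distance is 3.

3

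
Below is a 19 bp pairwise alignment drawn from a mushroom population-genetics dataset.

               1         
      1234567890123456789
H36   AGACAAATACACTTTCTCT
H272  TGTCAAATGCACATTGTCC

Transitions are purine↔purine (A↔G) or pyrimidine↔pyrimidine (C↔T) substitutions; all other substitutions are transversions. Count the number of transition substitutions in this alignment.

Differing sites — 1:A/T (Tv); 3:A/T (Tv); 9:A/G (Ti); 13:T/A (Tv); 16:C/G (Tv); 19:T/C (Ti).
Of the 6 differences, 2 transitions and 4 transversions, so the answer is 2.

2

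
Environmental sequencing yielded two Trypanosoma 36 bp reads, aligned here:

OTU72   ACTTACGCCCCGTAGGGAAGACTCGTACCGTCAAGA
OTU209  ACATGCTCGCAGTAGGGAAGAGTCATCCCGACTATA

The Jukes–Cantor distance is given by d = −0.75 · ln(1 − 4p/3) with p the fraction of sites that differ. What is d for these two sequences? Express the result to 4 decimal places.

0.3924

Mismatches occur at site 3 (T↔A), site 5 (A↔G), site 7 (G↔T), site 9 (C↔G), site 11 (C↔A), site 22 (C↔G), site 25 (G↔A), site 27 (A↔C), site 31 (T↔A), site 33 (A↔T), site 35 (G↔T).
p = 11/36 = 0.305556.
d = −0.75 · ln(1 − (4/3)·0.305556) = −0.75 · ln(0.592592) = −0.75 · (-0.523249) = 0.3924.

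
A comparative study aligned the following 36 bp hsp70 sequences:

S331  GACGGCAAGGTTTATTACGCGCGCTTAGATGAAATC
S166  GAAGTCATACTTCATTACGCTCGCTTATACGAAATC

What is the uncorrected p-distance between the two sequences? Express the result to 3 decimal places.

Mismatches occur at site 3 (C/A), site 5 (G/T), site 8 (A/T), site 9 (G/A), site 10 (G/C), site 13 (T/C), site 21 (G/T), site 28 (G/T), site 30 (T/C).
There are 9 differences over 36 sites, so p = 9/36 = 0.250.

0.250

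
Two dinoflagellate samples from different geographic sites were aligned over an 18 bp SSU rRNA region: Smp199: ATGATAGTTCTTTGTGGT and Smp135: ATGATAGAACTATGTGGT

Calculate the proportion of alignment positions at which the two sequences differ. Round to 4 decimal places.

0.1667

Differing sites — 8:T/A; 9:T/A; 12:T/A.
There are 3 differences over 18 sites, so p = 3/18 = 0.1667.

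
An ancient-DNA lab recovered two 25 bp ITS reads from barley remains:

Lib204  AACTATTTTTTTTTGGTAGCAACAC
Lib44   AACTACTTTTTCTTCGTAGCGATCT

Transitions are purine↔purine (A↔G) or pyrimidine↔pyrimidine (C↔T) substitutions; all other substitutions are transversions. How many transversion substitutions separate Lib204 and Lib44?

Differing sites — 6:T/C (Ti); 12:T/C (Ti); 15:G/C (Tv); 21:A/G (Ti); 23:C/T (Ti); 24:A/C (Tv); 25:C/T (Ti).
Of the 7 differences, 5 transitions and 2 transversions, so the answer is 2.

2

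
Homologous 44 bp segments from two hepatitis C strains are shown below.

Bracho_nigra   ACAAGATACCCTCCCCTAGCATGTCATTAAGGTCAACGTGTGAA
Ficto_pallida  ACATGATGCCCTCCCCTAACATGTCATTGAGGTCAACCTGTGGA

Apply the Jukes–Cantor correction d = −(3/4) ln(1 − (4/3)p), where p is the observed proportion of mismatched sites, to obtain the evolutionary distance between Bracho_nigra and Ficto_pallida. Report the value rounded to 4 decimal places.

0.1505

Mismatches occur at site 4 (A→T), site 8 (A→G), site 19 (G→A), site 29 (A→G), site 38 (G→C), site 43 (A→G).
p = 6/44 = 0.136364.
d = −0.75 · ln(1 − (4/3)·0.136364) = −0.75 · ln(0.818181) = −0.75 · (-0.200672) = 0.1505.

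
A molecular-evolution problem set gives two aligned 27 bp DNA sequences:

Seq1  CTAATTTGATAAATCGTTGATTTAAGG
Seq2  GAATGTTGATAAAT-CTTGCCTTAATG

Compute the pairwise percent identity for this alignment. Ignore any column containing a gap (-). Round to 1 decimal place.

Excluding the 1 gap column leaves 26 comparable sites.
Mismatches occur at site 1 (C↔G), site 2 (T↔A), site 4 (A↔T), site 5 (T↔G), site 16 (G↔C), site 20 (A↔C), site 21 (T↔C), site 26 (G↔T).
18 of the 26 comparable sites match, so the percent identity is 18/26 × 100 = 69.2%.

69.2%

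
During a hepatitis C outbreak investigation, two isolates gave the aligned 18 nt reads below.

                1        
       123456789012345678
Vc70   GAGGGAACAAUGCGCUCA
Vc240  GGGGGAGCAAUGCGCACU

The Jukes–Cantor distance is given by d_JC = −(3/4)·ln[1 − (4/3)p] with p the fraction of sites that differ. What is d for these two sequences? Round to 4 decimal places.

The sequences differ at positions 2 (A/G), 7 (A/G), 16 (U/A), 18 (A/U).
p = 4/18 = 0.222222.
d = −0.75 · ln(1 − (4/3)·0.222222) = −0.75 · ln(0.703704) = −0.75 · (-0.351397) = 0.2635.

0.2635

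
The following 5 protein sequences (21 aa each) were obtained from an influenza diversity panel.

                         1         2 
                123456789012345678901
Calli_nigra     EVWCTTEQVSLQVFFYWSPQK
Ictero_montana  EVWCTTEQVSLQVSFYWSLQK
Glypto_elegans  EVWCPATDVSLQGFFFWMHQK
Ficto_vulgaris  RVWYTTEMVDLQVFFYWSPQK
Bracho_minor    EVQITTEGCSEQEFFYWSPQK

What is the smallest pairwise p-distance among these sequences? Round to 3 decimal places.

0.095

Pairwise Hamming distances:
  Calli_nigra vs Ictero_montana: 2
  Calli_nigra vs Glypto_elegans: 8
  Calli_nigra vs Ficto_vulgaris: 4
  Calli_nigra vs Bracho_minor: 6
  Ictero_montana vs Glypto_elegans: 9
  Ictero_montana vs Ficto_vulgaris: 6
  Ictero_montana vs Bracho_minor: 8
  Glypto_elegans vs Ficto_vulgaris: 11
  Glypto_elegans vs Bracho_minor: 12
  Ficto_vulgaris vs Bracho_minor: 8
The smallest is 2 mismatches, between Calli_nigra and Ictero_montana; p = 2/21 = 0.095.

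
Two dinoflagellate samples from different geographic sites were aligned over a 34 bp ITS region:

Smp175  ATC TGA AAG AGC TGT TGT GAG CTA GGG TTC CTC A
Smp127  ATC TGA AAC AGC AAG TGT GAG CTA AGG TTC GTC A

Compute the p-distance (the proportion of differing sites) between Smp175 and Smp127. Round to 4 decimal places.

Mismatches occur at site 9 (G/C), site 13 (T/A), site 14 (G/A), site 15 (T/G), site 25 (G/A), site 31 (C/G).
There are 6 differences over 34 sites, so p = 6/34 = 0.1765.

0.1765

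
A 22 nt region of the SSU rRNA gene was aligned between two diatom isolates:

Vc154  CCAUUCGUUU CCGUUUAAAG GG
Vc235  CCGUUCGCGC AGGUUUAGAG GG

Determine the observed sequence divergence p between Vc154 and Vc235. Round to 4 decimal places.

0.3182

Differing sites — 3:A/G; 8:U/C; 9:U/G; 10:U/C; 11:C/A; 12:C/G; 18:A/G.
There are 7 differences over 22 sites, so p = 7/22 = 0.3182.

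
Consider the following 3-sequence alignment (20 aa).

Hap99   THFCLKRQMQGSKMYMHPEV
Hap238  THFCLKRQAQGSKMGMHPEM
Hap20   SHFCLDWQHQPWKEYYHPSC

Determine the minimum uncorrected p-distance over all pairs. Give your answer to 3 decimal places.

Pairwise Hamming distances:
  Hap99 vs Hap238: 3
  Hap99 vs Hap20: 10
  Hap238 vs Hap20: 11
The smallest is 3 mismatches, between Hap99 and Hap238; p = 3/20 = 0.150.

0.150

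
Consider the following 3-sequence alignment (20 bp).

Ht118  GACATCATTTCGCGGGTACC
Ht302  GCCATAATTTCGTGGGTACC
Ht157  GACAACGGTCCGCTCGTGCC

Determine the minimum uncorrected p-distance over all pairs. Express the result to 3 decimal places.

0.150

Pairwise Hamming distances:
  Ht118 vs Ht302: 3
  Ht118 vs Ht157: 7
  Ht302 vs Ht157: 10
The smallest is 3 mismatches, between Ht118 and Ht302; p = 3/20 = 0.150.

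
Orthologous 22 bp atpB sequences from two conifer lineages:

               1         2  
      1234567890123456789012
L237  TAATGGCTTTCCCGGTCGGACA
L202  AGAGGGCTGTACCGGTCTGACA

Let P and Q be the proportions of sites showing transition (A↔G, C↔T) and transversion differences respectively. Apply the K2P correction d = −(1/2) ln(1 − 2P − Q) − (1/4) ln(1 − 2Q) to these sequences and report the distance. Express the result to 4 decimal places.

0.3430

Differing sites — 1:T/A (Tv); 2:A/G (Ti); 4:T/G (Tv); 9:T/G (Tv); 11:C/A (Tv); 18:G/T (Tv).
Of the 6 differences, 1 transition and 5 transversions over 22 sites: P = 1/22 = 0.045455, Q = 5/22 = 0.227273.
d = −0.5·ln(0.681817) − 0.25·ln(0.545454) = −0.5·(-0.382994) − 0.25·(-0.606137) = 0.3430.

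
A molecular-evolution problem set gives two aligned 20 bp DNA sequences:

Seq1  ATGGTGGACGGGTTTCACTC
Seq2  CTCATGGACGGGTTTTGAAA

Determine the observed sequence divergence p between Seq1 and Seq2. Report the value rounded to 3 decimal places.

Mismatches occur at site 1 (A/C), site 3 (G/C), site 4 (G/A), site 16 (C/T), site 17 (A/G), site 18 (C/A), site 19 (T/A), site 20 (C/A).
There are 8 differences over 20 sites, so p = 8/20 = 0.400.

0.400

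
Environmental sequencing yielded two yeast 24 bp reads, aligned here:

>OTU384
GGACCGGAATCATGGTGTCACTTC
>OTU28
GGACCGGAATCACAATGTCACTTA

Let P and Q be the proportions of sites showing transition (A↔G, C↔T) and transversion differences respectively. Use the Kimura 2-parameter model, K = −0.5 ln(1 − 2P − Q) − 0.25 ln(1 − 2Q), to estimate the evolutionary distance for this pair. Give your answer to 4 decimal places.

0.1942

The sequences differ at positions 13 (T/C, transition), 14 (G/A, transition), 15 (G/A, transition), 24 (C/A, transversion).
Of the 4 differences, 3 transitions and 1 transversion over 24 sites: P = 3/24 = 0.125000, Q = 1/24 = 0.041667.
d = −0.5·ln(0.708333) − 0.25·ln(0.916666) = −0.5·(-0.344841) − 0.25·(-0.087012) = 0.1942.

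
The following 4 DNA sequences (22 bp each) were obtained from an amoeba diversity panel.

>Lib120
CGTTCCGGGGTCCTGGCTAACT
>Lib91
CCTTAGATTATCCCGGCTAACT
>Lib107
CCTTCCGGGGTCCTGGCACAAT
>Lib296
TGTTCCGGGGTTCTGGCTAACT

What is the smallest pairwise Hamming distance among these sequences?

2

Pairwise Hamming distances:
  Lib120 vs Lib91: 8
  Lib120 vs Lib107: 4
  Lib120 vs Lib296: 2
  Lib91 vs Lib107: 10
  Lib91 vs Lib296: 10
  Lib107 vs Lib296: 6
The smallest is 2, between Lib120 and Lib296.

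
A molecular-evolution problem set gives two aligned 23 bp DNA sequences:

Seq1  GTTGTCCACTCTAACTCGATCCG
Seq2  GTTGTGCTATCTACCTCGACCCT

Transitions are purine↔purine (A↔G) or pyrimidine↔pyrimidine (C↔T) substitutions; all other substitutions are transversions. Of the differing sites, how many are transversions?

Mismatches occur at site 6 (C/G, transversion), site 8 (A/T, transversion), site 9 (C/A, transversion), site 14 (A/C, transversion), site 20 (T/C, transition), site 23 (G/T, transversion).
Of the 6 differences, 1 transition and 5 transversions, so the answer is 5.

5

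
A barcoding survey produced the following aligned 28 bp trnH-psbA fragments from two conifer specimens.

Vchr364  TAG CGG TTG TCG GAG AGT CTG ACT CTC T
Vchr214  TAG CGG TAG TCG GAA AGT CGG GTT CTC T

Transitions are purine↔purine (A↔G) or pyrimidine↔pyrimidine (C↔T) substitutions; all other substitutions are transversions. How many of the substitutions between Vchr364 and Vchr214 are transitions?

The sequences differ at positions 8 (T/A, transversion), 15 (G/A, transition), 20 (T/G, transversion), 22 (A/G, transition), 23 (C/T, transition).
Of the 5 differences, 3 transitions and 2 transversions, so the answer is 3.

3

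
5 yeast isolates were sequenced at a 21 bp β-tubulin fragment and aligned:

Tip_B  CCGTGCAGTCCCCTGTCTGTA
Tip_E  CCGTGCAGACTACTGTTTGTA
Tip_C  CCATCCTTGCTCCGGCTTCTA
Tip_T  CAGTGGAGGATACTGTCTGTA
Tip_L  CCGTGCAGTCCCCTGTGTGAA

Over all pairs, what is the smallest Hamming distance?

Pairwise Hamming distances:
  Tip_B vs Tip_E: 4
  Tip_B vs Tip_C: 10
  Tip_B vs Tip_T: 6
  Tip_B vs Tip_L: 2
  Tip_E vs Tip_C: 9
  Tip_E vs Tip_T: 5
  Tip_E vs Tip_L: 5
  Tip_C vs Tip_T: 12
  Tip_C vs Tip_L: 11
  Tip_T vs Tip_L: 8
The smallest is 2, between Tip_B and Tip_L.

2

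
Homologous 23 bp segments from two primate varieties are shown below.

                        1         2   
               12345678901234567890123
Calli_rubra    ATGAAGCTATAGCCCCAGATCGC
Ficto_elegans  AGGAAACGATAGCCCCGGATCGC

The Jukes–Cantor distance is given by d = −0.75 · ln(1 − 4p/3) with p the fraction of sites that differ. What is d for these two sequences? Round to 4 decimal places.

Mismatches occur at site 2 (T/G), site 6 (G/A), site 8 (T/G), site 17 (A/G).
p = 4/23 = 0.173913.
d = −0.75 · ln(1 − (4/3)·0.173913) = −0.75 · ln(0.768116) = −0.75 · (-0.263815) = 0.1979.

0.1979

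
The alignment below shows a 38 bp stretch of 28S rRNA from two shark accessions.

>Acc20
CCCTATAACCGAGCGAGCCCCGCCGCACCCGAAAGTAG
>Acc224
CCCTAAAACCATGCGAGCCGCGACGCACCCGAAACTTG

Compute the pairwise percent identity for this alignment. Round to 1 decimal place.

81.6%

Differing sites — 6:T/A; 11:G/A; 12:A/T; 20:C/G; 23:C/A; 35:G/C; 37:A/T.
31 of the 38 sites match, so the percent identity is 31/38 × 100 = 81.6%.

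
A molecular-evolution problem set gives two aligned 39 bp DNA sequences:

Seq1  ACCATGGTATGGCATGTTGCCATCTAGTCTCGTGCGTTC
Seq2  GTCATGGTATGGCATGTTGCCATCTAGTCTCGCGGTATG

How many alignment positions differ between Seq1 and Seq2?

7

Mismatches occur at site 1 (A/G), site 2 (C/T), site 33 (T/C), site 35 (C/G), site 36 (G/T), site 37 (T/A), site 39 (C/G).
That gives 7 mismatches out of 39 aligned sites, so the Hamming distance is 7.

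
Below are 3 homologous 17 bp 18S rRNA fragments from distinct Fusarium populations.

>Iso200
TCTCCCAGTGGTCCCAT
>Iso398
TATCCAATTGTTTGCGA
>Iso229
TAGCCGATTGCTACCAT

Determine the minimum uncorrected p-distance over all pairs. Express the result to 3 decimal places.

Pairwise Hamming distances:
  Iso200 vs Iso398: 8
  Iso200 vs Iso229: 6
  Iso398 vs Iso229: 7
The smallest is 6 mismatches, between Iso200 and Iso229; p = 6/17 = 0.353.

0.353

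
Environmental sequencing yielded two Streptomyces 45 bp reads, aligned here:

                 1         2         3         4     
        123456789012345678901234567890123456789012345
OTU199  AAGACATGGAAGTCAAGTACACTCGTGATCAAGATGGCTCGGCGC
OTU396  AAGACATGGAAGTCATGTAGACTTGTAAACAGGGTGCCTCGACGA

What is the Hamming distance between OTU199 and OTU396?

Mismatches occur at site 16 (A/T), site 20 (C/G), site 24 (C/T), site 27 (G/A), site 29 (T/A), site 32 (A/G), site 34 (A/G), site 37 (G/C), site 42 (G/A), site 45 (C/A).
That gives 10 mismatches out of 45 aligned sites, so the Hamming distance is 10.

10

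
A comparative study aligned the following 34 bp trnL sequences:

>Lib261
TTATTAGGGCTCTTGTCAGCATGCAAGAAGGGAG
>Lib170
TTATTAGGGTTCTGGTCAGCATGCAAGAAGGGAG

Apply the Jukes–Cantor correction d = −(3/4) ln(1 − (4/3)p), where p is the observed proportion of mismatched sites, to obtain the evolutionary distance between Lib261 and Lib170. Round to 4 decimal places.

0.0613

Differing sites — 10:C/T; 14:T/G.
p = 2/34 = 0.058824.
d = −0.75 · ln(1 − (4/3)·0.058824) = −0.75 · ln(0.921568) = −0.75 · (-0.081679) = 0.0613.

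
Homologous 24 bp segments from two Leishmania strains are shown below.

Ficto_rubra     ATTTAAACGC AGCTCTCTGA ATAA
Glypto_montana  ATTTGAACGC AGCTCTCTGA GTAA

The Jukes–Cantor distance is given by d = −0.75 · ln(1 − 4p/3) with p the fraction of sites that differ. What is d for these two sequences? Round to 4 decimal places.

0.0883

Differing sites — 5:A/G; 21:A/G.
p = 2/24 = 0.083333.
d = −0.75 · ln(1 − (4/3)·0.083333) = −0.75 · ln(0.888889) = −0.75 · (-0.117783) = 0.0883.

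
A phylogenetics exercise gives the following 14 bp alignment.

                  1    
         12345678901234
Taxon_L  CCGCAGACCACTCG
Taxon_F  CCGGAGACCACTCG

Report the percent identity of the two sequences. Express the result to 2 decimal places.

Differing sites — 4:C/G.
13 of the 14 sites match, so the percent identity is 13/14 × 100 = 92.86%.

92.86%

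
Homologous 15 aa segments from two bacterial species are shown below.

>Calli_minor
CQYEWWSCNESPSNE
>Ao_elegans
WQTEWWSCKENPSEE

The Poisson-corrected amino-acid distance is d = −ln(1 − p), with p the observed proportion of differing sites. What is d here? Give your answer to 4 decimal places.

The sequences differ at positions 1 (C/W), 3 (Y/T), 9 (N/K), 11 (S/N), 14 (N/E).
p = 5/15 = 0.333333.
d = −ln(1 − 0.333333) = −ln(0.666667) = 0.4055.

0.4055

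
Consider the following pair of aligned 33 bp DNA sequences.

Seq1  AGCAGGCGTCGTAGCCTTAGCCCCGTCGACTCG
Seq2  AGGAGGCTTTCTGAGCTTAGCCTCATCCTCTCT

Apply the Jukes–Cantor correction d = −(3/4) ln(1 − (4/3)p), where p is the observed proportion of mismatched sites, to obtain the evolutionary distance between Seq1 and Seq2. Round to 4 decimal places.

Mismatches occur at site 3 (C→G), site 8 (G→T), site 10 (C→T), site 11 (G→C), site 13 (A→G), site 14 (G→A), site 15 (C→G), site 23 (C→T), site 25 (G→A), site 28 (G→C), site 29 (A→T), site 33 (G→T).
p = 12/33 = 0.363636.
d = −0.75 · ln(1 − (4/3)·0.363636) = −0.75 · ln(0.515152) = −0.75 · (-0.663293) = 0.4975.

0.4975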